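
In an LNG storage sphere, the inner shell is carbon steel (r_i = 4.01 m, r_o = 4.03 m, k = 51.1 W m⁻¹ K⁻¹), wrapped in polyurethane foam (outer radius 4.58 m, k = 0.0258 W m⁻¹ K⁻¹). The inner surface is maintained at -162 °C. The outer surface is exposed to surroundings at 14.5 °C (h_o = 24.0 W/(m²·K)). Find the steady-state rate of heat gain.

Resistance network (inner→outer):
  R_carbon steel = (1/4.01 − 1/4.03)/(4πk) = 0.001238/(4π·51.1) = 1.927×10^-6 K/W
  R_polyurethane foam = (1/4.03 − 1/4.58)/(4πk) = 0.02980/(4π·0.0258) = 0.09191 K/W
  R_conv,out = 1/(4πr²h) = 1/(4π·4.58²·24.0) = 1.581×10^-4 K/W
ΣR = 1.927×10^-6 + 0.09191 + 1.581×10^-4 = 0.09207 K/W
Q = ΔT/ΣR = (-162 °C − 14.5 °C)/0.09207 = -1920 W
(Negative Q ⇒ heat flows inward; heat gain = 1920 W.)

Q = 1920 W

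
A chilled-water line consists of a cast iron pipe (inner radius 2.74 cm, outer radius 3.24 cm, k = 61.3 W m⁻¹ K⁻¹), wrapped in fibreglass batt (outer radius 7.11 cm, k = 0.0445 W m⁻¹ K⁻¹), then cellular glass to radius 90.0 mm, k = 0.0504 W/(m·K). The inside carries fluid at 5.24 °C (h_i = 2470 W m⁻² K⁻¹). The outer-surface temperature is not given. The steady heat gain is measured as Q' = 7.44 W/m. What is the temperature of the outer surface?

T_out = 31.7 °C

Sum the resistances:
  R'_conv,in = 1/(2πr h) = 1/(2π·0.0274·2470) = 0.002352 m·K/W
  R'_cast iron = ln(0.0324/0.0274)/(2πk) = 0.1676/(2π·61.3) = 4.352×10^-4 m·K/W
  R'_fibreglass batt = ln(0.0711/0.0324)/(2πk) = 0.7859/(2π·0.0445) = 2.811 m·K/W
  R'_cellular glass = ln(0.0900/0.0711)/(2πk) = 0.2357/(2π·0.0504) = 0.7444 m·K/W
ΣR = 3.558 m·K/W
ΔT = Q'·ΣR = 7.44 × 3.558 = 26.47 K
Heat flows inward, so T_out = T_in + ΔT = 5.24 + 26.47 = 31.7 °C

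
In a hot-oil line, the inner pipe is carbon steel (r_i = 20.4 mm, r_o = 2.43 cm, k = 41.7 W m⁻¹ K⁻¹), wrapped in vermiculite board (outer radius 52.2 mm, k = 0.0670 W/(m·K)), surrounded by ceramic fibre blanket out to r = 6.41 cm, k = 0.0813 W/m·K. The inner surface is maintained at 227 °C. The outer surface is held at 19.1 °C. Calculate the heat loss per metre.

Series thermal resistances, inner to outer:
  R'_carbon steel = ln(0.0243/0.0204)/(2πk) = 0.1749/(2π·41.7) = 6.677×10^-4 m·K/W
  R'_vermiculite board = ln(0.0522/0.0243)/(2πk) = 0.7646/(2π·0.0670) = 1.816 m·K/W
  R'_ceramic fibre blanket = ln(0.0641/0.0522)/(2πk) = 0.2054/(2π·0.0813) = 0.4020 m·K/W
ΣR = 6.677×10^-4 + 1.816 + 0.4020 = 2.219 m·K/W
Q' = ΔT/ΣR = (227 °C − 19.1 °C)/2.219 = 93.7 W/m

Q' = 93.7 W/m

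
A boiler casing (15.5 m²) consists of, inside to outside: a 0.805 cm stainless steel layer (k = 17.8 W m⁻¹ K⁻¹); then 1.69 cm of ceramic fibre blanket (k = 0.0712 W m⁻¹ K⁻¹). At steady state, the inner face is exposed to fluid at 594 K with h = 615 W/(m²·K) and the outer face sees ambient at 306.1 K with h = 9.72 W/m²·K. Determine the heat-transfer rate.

Q = 13.0 kW

Series thermal resistances, inner to outer:
  R_conv,in = 1/(hA) = 1/(615·15.5) = 1.049×10^-4 K/W
  R_stainless steel = L/(kA) = 0.00805/(17.8·15.5) = 2.918×10^-5 K/W
  R_ceramic fibre blanket = L/(kA) = 0.0169/(0.0712·15.5) = 0.01531 K/W
  R_conv,out = 1/(hA) = 1/(9.72·15.5) = 0.006637 K/W
ΣR = 1.049×10^-4 + 2.918×10^-5 + 0.01531 + 0.006637 = 0.02208 K/W
Q = ΔT/ΣR = (594 K − 306.1 K)/0.02208 = 13000 W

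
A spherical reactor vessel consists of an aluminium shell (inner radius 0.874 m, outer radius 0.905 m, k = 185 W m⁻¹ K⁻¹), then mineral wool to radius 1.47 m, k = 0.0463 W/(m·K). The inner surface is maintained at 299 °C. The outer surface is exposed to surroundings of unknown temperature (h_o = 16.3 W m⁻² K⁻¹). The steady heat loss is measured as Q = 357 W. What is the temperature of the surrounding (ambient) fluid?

T_out = 37.6 °C

Series resistances:
  R_aluminium = (1/0.874 − 1/0.905)/(4πk) = 0.03919/(4π·185) = 1.686×10^-5 K/W
  R_mineral wool = (1/0.905 − 1/1.47)/(4πk) = 0.4247/(4π·0.0463) = 0.7299 K/W
  R_conv,out = 1/(4πr²h) = 1/(4π·1.47²·16.3) = 0.002259 K/W
ΣR = 0.7322 K/W
ΔT = Q·ΣR = 357 × 0.7322 = 261.4 K
Heat flows outward, so T_out = T_in − ΔT = 299 − 261.4 = 37.6 °C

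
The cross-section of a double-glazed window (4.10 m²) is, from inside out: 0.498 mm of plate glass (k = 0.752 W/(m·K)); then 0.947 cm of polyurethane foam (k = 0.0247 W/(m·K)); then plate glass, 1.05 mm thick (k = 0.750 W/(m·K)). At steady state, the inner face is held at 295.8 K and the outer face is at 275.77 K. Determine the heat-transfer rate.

Series thermal resistances, inner to outer:
  R_plate glass = L/(kA) = 4.98×10^-4/(0.752·4.10) = 1.615×10^-4 K/W
  R_polyurethane foam = L/(kA) = 0.00947/(0.0247·4.10) = 0.09351 K/W
  R_plate glass = L/(kA) = 0.00105/(0.750·4.10) = 3.415×10^-4 K/W
ΣR = 1.615×10^-4 + 0.09351 + 3.415×10^-4 = 0.09401 K/W
Q = ΔT/ΣR = (295.8 K − 275.77 K)/0.09401 = 213 W

Q = 213 W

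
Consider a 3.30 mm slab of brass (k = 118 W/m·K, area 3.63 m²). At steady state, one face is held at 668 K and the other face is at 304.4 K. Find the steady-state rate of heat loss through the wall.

Q = 47200 kW

Q = kA·ΔT/L = 118 × 3.63 × |668 K − 304.4 K| / 0.00330 = 4.72×10^7 W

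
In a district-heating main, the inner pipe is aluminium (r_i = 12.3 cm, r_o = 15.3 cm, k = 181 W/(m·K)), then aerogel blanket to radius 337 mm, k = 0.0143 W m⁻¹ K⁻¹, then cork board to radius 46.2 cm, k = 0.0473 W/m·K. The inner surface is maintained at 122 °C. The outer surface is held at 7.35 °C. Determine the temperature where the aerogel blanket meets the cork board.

T = 19.7 °C

Treat each layer as a resistance in series:
  R'_aluminium = ln(0.153/0.123)/(2πk) = 0.2183/(2π·181) = 1.919×10^-4 m·K/W
  R'_aerogel blanket = ln(0.337/0.153)/(2πk) = 0.7896/(2π·0.0143) = 8.789 m·K/W
  R'_cork board = ln(0.462/0.337)/(2πk) = 0.3155/(2π·0.0473) = 1.062 m·K/W
ΣR = 1.919×10^-4 + 8.789 + 1.062 = 9.851 m·K/W
Q' = ΔT/ΣR = (122 °C − 7.35 °C)/9.851 = 11.64 W/m
From the inner boundary to the aerogel blanket/cork board interface, ΣR_partial = 8.789 m·K/W.
T_interface = T_in − Q'·ΣR_partial = 122 °C − (11.64)(8.789) = 19.7 °C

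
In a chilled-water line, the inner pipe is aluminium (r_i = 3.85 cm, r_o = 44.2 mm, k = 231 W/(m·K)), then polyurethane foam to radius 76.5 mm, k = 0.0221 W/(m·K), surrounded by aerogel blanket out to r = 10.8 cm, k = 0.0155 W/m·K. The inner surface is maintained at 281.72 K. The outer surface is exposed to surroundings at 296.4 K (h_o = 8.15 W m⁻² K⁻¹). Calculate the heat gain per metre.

Treat each layer as a resistance in series:
  R'_aluminium = ln(0.0442/0.0385)/(2πk) = 0.1381/(2π·231) = 9.513×10^-5 m·K/W
  R'_polyurethane foam = ln(0.0765/0.0442)/(2πk) = 0.5486/(2π·0.0221) = 3.951 m·K/W
  R'_aerogel blanket = ln(0.108/0.0765)/(2πk) = 0.3448/(2π·0.0155) = 3.541 m·K/W
  R'_conv,out = 1/(2πr h) = 1/(2π·0.108·8.15) = 0.1808 m·K/W
ΣR = 9.513×10^-5 + 3.951 + 3.541 + 0.1808 = 7.673 m·K/W
Q' = ΔT/ΣR = (281.72 K − 296.4 K)/7.673 = -1.91 W/m
(Negative Q' ⇒ heat flows inward; heat gain = 1.91 W/m.)

Q' = 1.91 W/m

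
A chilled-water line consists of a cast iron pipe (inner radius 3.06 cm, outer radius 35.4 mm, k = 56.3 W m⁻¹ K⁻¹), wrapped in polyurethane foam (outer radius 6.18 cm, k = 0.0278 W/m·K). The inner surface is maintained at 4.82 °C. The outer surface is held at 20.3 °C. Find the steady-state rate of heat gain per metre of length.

Series thermal resistances, inner to outer:
  R'_cast iron = ln(0.0354/0.0306)/(2πk) = 0.1457/(2π·56.3) = 4.119×10^-4 m·K/W
  R'_polyurethane foam = ln(0.0618/0.0354)/(2πk) = 0.5572/(2π·0.0278) = 3.190 m·K/W
ΣR = 4.119×10^-4 + 3.190 = 3.190 m·K/W
Q' = ΔT/ΣR = (4.82 °C − 20.3 °C)/3.190 = -4.85 W/m
(Negative Q' ⇒ heat flows inward; heat gain = 4.85 W/m.)

Q' = 4.85 W/m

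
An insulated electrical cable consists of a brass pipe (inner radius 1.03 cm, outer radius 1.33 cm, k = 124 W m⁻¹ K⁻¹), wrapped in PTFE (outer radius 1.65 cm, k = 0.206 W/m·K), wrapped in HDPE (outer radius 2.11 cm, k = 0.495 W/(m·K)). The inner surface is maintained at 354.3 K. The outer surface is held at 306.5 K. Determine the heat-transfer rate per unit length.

Q' = 194 W/m

Treat each layer as a resistance in series:
  R'_brass = ln(0.0133/0.0103)/(2πk) = 0.2556/(2π·124) = 3.281×10^-4 m·K/W
  R'_PTFE = ln(0.0165/0.0133)/(2πk) = 0.2156/(2π·0.206) = 0.1666 m·K/W
  R'_HDPE = ln(0.0211/0.0165)/(2πk) = 0.2459/(2π·0.495) = 0.07907 m·K/W
ΣR = 3.281×10^-4 + 0.1666 + 0.07907 = 0.2460 m·K/W
Q' = ΔT/ΣR = (354.3 K − 306.5 K)/0.2460 = 194 W/m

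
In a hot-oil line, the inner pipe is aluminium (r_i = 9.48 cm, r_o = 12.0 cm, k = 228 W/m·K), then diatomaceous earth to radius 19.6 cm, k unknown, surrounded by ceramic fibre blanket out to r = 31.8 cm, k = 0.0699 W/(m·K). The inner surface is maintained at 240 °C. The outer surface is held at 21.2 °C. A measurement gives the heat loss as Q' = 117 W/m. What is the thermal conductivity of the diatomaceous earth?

ΣR = ΔT/Q' = |240 − 21.2|/117 = 1.870 m·K/W
Known resistances:
  R'_aluminium = ln(0.120/0.0948)/(2πk) = 0.2357/(2π·228) = 1.645×10^-4 m·K/W
  R'_ceramic fibre blanket = ln(0.318/0.196)/(2πk) = 0.4839/(2π·0.0699) = 1.102 m·K/W
R_diatomaceous earth = ΣR − ΣR_known = 1.870 − 1.102 = 0.7680 m·K/W
ln(r₂/r₁)/(2πk) = 0.7680 ⇒ k = 0.4906/(2π·0.7680) = 0.102 W/m·K

k = 0.102 W/m·K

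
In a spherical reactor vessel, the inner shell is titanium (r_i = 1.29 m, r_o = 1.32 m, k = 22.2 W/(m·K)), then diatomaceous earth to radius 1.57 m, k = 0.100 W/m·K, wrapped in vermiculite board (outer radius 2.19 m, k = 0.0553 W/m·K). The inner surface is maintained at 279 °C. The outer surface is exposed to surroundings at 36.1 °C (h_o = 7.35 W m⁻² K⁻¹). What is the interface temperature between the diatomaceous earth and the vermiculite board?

Series thermal resistances, inner to outer:
  R_titanium = (1/1.29 − 1/1.32)/(4πk) = 0.01762/(4π·22.2) = 6.315×10^-5 K/W
  R_diatomaceous earth = (1/1.32 − 1/1.57)/(4πk) = 0.1206/(4π·0.100) = 0.09600 K/W
  R_vermiculite board = (1/1.57 − 1/2.19)/(4πk) = 0.1803/(4π·0.0553) = 0.2595 K/W
  R_conv,out = 1/(4πr²h) = 1/(4π·2.19²·7.35) = 0.002257 K/W
ΣR = 6.315×10^-5 + 0.09600 + 0.2595 + 0.002257 = 0.3578 K/W
Q = ΔT/ΣR = (279 °C − 36.1 °C)/0.3578 = 678.9 W
From the inner boundary to the diatomaceous earth/vermiculite board interface, ΣR_partial = 0.09606 K/W.
T_interface = T_in − Q·ΣR_partial = 279 °C − (678.9)(0.09606) = 214 °C

T = 214 °C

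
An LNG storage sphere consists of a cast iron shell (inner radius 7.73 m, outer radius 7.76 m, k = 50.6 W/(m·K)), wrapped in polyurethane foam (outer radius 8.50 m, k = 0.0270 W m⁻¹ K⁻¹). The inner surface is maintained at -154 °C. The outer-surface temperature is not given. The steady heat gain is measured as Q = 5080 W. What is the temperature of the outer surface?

Series resistances:
  R_cast iron = (1/7.73 − 1/7.76)/(4πk) = 5.001×10^-4/(4π·50.6) = 7.865×10^-7 K/W
  R_polyurethane foam = (1/7.76 − 1/8.50)/(4πk) = 0.01122/(4π·0.0270) = 0.03307 K/W
ΣR = 0.03307 K/W
ΔT = Q·ΣR = 5080 × 0.03307 = 168.0 K
Heat flows inward, so T_out = T_in + ΔT = -154 + 168.0 = 14.0 °C

T_out = 14.0 °C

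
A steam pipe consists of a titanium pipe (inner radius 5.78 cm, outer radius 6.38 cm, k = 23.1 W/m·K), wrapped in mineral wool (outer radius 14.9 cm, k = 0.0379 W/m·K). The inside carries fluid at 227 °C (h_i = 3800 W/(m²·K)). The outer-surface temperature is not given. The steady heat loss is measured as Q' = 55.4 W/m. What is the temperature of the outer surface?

Sum the resistances:
  R'_conv,in = 1/(2πr h) = 1/(2π·0.0578·3800) = 7.246×10^-4 m·K/W
  R'_titanium = ln(0.0638/0.0578)/(2πk) = 0.09876/(2π·23.1) = 6.805×10^-4 m·K/W
  R'_mineral wool = ln(0.149/0.0638)/(2πk) = 0.8482/(2π·0.0379) = 3.562 m·K/W
ΣR = 3.563 m·K/W
ΔT = Q'·ΣR = 55.4 × 3.563 = 197.4 K
Heat flows outward, so T_out = T_in − ΔT = 227 − 197.4 = 29.6 °C

T_out = 29.6 °C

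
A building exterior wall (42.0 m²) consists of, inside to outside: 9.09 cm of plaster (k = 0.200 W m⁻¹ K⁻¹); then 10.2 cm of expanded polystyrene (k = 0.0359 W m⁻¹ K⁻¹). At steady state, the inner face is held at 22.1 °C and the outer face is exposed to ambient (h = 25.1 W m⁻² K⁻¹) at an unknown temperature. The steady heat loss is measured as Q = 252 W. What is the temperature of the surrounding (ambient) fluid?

Series resistances:
  R_plaster = L/(kA) = 0.0909/(0.200·42.0) = 0.01082 K/W
  R_expanded polystyrene = L/(kA) = 0.102/(0.0359·42.0) = 0.06765 K/W
  R_conv,out = 1/(hA) = 1/(25.1·42.0) = 9.486×10^-4 K/W
ΣR = 0.07942 K/W
ΔT = Q·ΣR = 252 × 0.07942 = 20.01 K
Heat flows outward, so T_out = T_in − ΔT = 22.1 − 20.01 = 2.09 °C

T_out = 2.09 °C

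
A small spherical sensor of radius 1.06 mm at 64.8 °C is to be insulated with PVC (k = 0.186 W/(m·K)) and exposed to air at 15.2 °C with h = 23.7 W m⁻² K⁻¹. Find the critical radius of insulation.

For a sphere, r_cr = 2k_ins/h = 2·0.186/23.7 = 0.0157 m = 1.57 cm

r_cr = 1.57 cm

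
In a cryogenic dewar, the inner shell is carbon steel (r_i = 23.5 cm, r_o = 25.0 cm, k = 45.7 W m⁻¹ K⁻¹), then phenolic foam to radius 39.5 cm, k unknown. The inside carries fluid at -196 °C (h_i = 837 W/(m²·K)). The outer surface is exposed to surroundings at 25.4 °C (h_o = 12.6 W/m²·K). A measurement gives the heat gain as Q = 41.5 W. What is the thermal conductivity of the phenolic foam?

ΣR = ΔT/Q = |-196 − 25.4|/41.5 = 5.335 K/W
Known resistances:
  R_conv,in = 1/(4πr²h) = 1/(4π·0.235²·837) = 0.001722 K/W
  R_carbon steel = (1/0.235 − 1/0.250)/(4πk) = 0.2553/(4π·45.7) = 4.446×10^-4 K/W
  R_conv,out = 1/(4πr²h) = 1/(4π·0.395²·12.6) = 0.04048 K/W
R_phenolic foam = ΣR − ΣR_known = 5.335 − 0.04265 = 5.292 K/W
(1/r₁−1/r₂)/(4πk) = 5.292 ⇒ k = 1.468/(4π·5.292) = 0.0221 W/m·K

k = 0.0221 W/m·K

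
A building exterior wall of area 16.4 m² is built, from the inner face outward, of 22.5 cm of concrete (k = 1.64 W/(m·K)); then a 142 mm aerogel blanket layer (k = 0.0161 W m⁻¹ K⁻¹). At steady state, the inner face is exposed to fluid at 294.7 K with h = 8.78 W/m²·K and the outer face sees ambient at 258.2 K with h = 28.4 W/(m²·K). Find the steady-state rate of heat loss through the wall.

Resistance network (inner→outer):
  R_conv,in = 1/(hA) = 1/(8.78·16.4) = 0.006945 K/W
  R_concrete = L/(kA) = 0.225/(1.64·16.4) = 0.008366 K/W
  R_aerogel blanket = L/(kA) = 0.142/(0.0161·16.4) = 0.5378 K/W
  R_conv,out = 1/(hA) = 1/(28.4·16.4) = 0.002147 K/W
ΣR = 0.006945 + 0.008366 + 0.5378 + 0.002147 = 0.5553 K/W
Q = ΔT/ΣR = (294.7 K − 258.2 K)/0.5553 = 65.7 W

Q = 65.7 W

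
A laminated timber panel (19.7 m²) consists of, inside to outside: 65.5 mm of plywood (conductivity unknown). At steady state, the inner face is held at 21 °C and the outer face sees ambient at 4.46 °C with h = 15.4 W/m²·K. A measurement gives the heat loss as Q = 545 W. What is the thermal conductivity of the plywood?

ΣR = ΔT/Q = |21 − 4.46|/545 = 0.03035 K/W
Known resistances:
  R_conv,out = 1/(hA) = 1/(15.4·19.7) = 0.003296 K/W
R_plywood = ΣR − ΣR_known = 0.03035 − 0.003296 = 0.02705 K/W
L/(kA) = 0.02705 ⇒ k = 0.0655/(0.02705·19.7) = 0.123 W/m·K

k = 0.123 W/m·K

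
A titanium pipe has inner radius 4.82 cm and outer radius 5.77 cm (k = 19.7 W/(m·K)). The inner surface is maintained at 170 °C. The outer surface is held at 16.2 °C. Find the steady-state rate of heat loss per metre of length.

Q' = 2πk·ΔT/ln(r₂/r₁) = 2π × 19.7 × 153.8 / ln(0.0577/0.0482) = 1.06×10^5 W/m

Q' = 106 kW/m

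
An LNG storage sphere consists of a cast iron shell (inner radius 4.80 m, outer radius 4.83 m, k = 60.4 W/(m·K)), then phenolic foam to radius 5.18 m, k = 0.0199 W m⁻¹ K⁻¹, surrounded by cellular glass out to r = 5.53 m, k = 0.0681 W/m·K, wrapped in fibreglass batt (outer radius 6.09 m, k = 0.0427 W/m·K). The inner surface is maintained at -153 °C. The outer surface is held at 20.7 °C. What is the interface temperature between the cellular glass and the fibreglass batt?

Treat each layer as a resistance in series:
  R_cast iron = (1/4.80 − 1/4.83)/(4πk) = 0.001294/(4π·60.4) = 1.705×10^-6 K/W
  R_phenolic foam = (1/4.83 − 1/5.18)/(4πk) = 0.01399/(4π·0.0199) = 0.05594 K/W
  R_cellular glass = (1/5.18 − 1/5.53)/(4πk) = 0.01222/(4π·0.0681) = 0.01428 K/W
  R_fibreglass batt = (1/5.53 − 1/6.09)/(4πk) = 0.01663/(4π·0.0427) = 0.03099 K/W
ΣR = 1.705×10^-6 + 0.05594 + 0.01428 + 0.03099 = 0.1012 K/W
Q = ΔT/ΣR = (-153 °C − 20.7 °C)/0.1012 = -1716 W
From the inner boundary to the cellular glass/fibreglass batt interface, ΣR_partial = 0.07022 K/W.
T_interface = T_in − Q·ΣR_partial = -153 °C − (-1716)(0.07022) = -32.5 °C

T = -32.5 °C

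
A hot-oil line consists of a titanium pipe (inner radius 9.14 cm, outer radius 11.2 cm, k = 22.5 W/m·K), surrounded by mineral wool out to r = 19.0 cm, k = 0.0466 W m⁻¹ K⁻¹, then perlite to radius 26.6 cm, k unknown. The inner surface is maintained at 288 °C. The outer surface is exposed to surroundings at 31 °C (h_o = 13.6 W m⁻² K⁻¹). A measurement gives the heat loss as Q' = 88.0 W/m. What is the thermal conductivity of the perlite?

k = 0.0501 W/m·K

ΣR = ΔT/Q' = |288 − 31|/88.0 = 2.920 m·K/W
Known resistances:
  R'_titanium = ln(0.112/0.0914)/(2πk) = 0.2033/(2π·22.5) = 0.001438 m·K/W
  R'_mineral wool = ln(0.190/0.112)/(2πk) = 0.5285/(2π·0.0466) = 1.805 m·K/W
  R'_conv,out = 1/(2πr h) = 1/(2π·0.266·13.6) = 0.04399 m·K/W
R_perlite = ΣR − ΣR_known = 2.920 − 1.850 = 1.070 m·K/W
ln(r₂/r₁)/(2πk) = 1.070 ⇒ k = 0.3365/(2π·1.070) = 0.0501 W/m·K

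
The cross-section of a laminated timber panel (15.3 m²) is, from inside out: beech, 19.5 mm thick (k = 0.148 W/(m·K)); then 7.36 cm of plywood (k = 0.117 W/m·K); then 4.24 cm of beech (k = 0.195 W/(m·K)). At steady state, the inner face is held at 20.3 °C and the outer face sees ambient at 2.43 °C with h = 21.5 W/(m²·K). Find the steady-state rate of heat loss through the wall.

Resistance network (inner→outer):
  R_beech = L/(kA) = 0.0195/(0.148·15.3) = 0.008612 K/W
  R_plywood = L/(kA) = 0.0736/(0.117·15.3) = 0.04112 K/W
  R_beech = L/(kA) = 0.0424/(0.195·15.3) = 0.01421 K/W
  R_conv,out = 1/(hA) = 1/(21.5·15.3) = 0.003040 K/W
ΣR = 0.008612 + 0.04112 + 0.01421 + 0.003040 = 0.06698 K/W
Q = ΔT/ΣR = (20.3 °C − 2.43 °C)/0.06698 = 267 W

Q = 267 W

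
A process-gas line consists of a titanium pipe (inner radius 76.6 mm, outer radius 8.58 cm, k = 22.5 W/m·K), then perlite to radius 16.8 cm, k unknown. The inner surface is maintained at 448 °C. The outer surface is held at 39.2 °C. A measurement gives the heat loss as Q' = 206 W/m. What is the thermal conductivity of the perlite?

k = 0.0539 W/m·K

ΣR = ΔT/Q' = |448 − 39.2|/206 = 1.984 m·K/W
Known resistances:
  R'_titanium = ln(0.0858/0.0766)/(2πk) = 0.1134/(2π·22.5) = 8.023×10^-4 m·K/W
R_perlite = ΣR − ΣR_known = 1.984 − 8.023×10^-4 = 1.983 m·K/W
ln(r₂/r₁)/(2πk) = 1.983 ⇒ k = 0.6719/(2π·1.983) = 0.0539 W/m·K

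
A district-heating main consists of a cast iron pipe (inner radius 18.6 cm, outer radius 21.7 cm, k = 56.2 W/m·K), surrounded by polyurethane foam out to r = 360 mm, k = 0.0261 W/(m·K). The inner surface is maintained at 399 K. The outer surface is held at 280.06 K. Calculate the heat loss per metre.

Q' = 38.5 W/m

Treat each layer as a resistance in series:
  R'_cast iron = ln(0.217/0.186)/(2πk) = 0.1542/(2π·56.2) = 4.365×10^-4 m·K/W
  R'_polyurethane foam = ln(0.360/0.217)/(2πk) = 0.5062/(2π·0.0261) = 3.087 m·K/W
ΣR = 4.365×10^-4 + 3.087 = 3.087 m·K/W
Q' = ΔT/ΣR = (399 K − 280.06 K)/3.087 = 38.5 W/m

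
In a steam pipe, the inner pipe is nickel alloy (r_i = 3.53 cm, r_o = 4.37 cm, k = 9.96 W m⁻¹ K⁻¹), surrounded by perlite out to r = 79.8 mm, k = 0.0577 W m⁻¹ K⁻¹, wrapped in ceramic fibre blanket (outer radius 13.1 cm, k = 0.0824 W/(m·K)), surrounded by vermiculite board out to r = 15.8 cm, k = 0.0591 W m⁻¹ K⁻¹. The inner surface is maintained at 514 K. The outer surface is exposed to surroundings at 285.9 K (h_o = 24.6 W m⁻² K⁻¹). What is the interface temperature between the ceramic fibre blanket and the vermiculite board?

T = 325.2 K

Treat each layer as a resistance in series:
  R'_nickel alloy = ln(0.0437/0.0353)/(2πk) = 0.2135/(2π·9.96) = 0.003411 m·K/W
  R'_perlite = ln(0.0798/0.0437)/(2πk) = 0.6022/(2π·0.0577) = 1.661 m·K/W
  R'_ceramic fibre blanket = ln(0.131/0.0798)/(2πk) = 0.4957/(2π·0.0824) = 0.9574 m·K/W
  R'_vermiculite board = ln(0.158/0.131)/(2πk) = 0.1874/(2π·0.0591) = 0.5047 m·K/W
  R'_conv,out = 1/(2πr h) = 1/(2π·0.158·24.6) = 0.04095 m·K/W
ΣR = 0.003411 + 1.661 + 0.9574 + 0.5047 + 0.04095 = 3.167 m·K/W
Q' = ΔT/ΣR = (514 K − 285.9 K)/3.167 = 72.02 W/m
From the inner boundary to the ceramic fibre blanket/vermiculite board interface, ΣR_partial = 2.622 m·K/W.
T_interface = T_in − Q'·ΣR_partial = 514 K − (72.02)(2.622) = 325.2 K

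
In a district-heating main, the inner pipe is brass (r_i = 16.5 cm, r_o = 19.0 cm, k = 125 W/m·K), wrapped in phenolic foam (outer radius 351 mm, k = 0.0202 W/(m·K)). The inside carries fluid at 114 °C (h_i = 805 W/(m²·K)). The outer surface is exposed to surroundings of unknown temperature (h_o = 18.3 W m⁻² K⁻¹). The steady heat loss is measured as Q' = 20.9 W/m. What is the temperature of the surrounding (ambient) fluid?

Sum the resistances:
  R'_conv,in = 1/(2πr h) = 1/(2π·0.165·805) = 0.001198 m·K/W
  R'_brass = ln(0.190/0.165)/(2πk) = 0.1411/(2π·125) = 1.796×10^-4 m·K/W
  R'_phenolic foam = ln(0.351/0.190)/(2πk) = 0.6138/(2π·0.0202) = 4.836 m·K/W
  R'_conv,out = 1/(2πr h) = 1/(2π·0.351·18.3) = 0.02478 m·K/W
ΣR = 4.862 m·K/W
ΔT = Q'·ΣR = 20.9 × 4.862 = 101.6 K
Heat flows outward, so T_out = T_in − ΔT = 114 − 101.6 = 12.4 °C

T_out = 12.4 °C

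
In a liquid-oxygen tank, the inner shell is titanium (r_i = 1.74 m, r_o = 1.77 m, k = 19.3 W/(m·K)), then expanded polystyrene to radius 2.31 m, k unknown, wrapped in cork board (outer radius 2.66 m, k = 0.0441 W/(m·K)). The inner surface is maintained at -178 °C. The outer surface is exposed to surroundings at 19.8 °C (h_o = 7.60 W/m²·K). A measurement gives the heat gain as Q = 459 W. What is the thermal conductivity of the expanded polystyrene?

k = 0.0322 W/m·K

ΣR = ΔT/Q = |-178 − 19.8|/459 = 0.4309 K/W
Known resistances:
  R_titanium = (1/1.74 − 1/1.77)/(4πk) = 0.009741/(4π·19.3) = 4.016×10^-5 K/W
  R_cork board = (1/2.31 − 1/2.66)/(4πk) = 0.05696/(4π·0.0441) = 0.1028 K/W
  R_conv,out = 1/(4πr²h) = 1/(4π·2.66²·7.60) = 0.001480 K/W
R_expanded polystyrene = ΣR − ΣR_known = 0.4309 − 0.1043 = 0.3266 K/W
(1/r₁−1/r₂)/(4πk) = 0.3266 ⇒ k = 0.1321/(4π·0.3266) = 0.0322 W/m·K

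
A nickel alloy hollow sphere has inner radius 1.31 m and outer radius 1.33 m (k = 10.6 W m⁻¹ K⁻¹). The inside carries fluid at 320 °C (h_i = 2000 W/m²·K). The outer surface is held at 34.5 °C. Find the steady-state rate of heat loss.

Q = 2610 kW

Resistance network (inner→outer):
  R_conv,in = 1/(4πr²h) = 1/(4π·1.31²·2000) = 2.319×10^-5 K/W
  R_nickel alloy = (1/1.31 − 1/1.33)/(4πk) = 0.01148/(4π·10.6) = 8.618×10^-5 K/W
ΣR = 2.319×10^-5 + 8.618×10^-5 = 1.094×10^-4 K/W
Q = ΔT/ΣR = (320 °C − 34.5 °C)/1.094×10^-4 = 2.61×10^6 W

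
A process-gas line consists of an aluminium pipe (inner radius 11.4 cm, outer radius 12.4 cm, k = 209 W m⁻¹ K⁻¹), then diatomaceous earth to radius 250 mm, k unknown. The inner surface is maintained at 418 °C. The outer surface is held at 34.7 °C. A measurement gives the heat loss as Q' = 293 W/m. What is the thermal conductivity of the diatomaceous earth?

ΣR = ΔT/Q' = |418 − 34.7|/293 = 1.308 m·K/W
Known resistances:
  R'_aluminium = ln(0.124/0.114)/(2πk) = 0.08408/(2π·209) = 6.403×10^-5 m·K/W
R_diatomaceous earth = ΣR − ΣR_known = 1.308 − 6.403×10^-5 = 1.308 m·K/W
ln(r₂/r₁)/(2πk) = 1.308 ⇒ k = 0.7012/(2π·1.308) = 0.0853 W/m·K

k = 0.0853 W/m·K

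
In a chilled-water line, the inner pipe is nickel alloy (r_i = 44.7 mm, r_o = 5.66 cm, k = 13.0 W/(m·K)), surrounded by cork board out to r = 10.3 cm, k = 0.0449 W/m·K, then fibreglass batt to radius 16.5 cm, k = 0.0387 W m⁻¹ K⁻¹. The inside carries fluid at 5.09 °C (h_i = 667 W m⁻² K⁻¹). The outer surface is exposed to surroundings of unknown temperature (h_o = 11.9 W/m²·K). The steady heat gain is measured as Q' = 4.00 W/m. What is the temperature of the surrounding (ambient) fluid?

Sum the resistances:
  R'_conv,in = 1/(2πr h) = 1/(2π·0.0447·667) = 0.005338 m·K/W
  R'_nickel alloy = ln(0.0566/0.0447)/(2πk) = 0.2360/(2π·13.0) = 0.002890 m·K/W
  R'_cork board = ln(0.103/0.0566)/(2πk) = 0.5987/(2π·0.0449) = 2.122 m·K/W
  R'_fibreglass batt = ln(0.165/0.103)/(2πk) = 0.4712/(2π·0.0387) = 1.938 m·K/W
  R'_conv,out = 1/(2πr h) = 1/(2π·0.165·11.9) = 0.08106 m·K/W
ΣR = 4.149 m·K/W
ΔT = Q'·ΣR = 4.00 × 4.149 = 16.60 K
Heat flows inward, so T_out = T_in + ΔT = 5.09 + 16.60 = 21.7 °C

T_out = 21.7 °C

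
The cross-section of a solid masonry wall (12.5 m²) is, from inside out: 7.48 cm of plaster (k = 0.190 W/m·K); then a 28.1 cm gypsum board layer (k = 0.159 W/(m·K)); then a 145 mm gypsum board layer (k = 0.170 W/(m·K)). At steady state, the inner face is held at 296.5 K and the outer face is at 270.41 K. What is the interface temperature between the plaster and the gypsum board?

T = 293.1 K

Resistance network (inner→outer):
  R_plaster = L/(kA) = 0.0748/(0.190·12.5) = 0.03149 K/W
  R_gypsum board = L/(kA) = 0.281/(0.159·12.5) = 0.1414 K/W
  R_gypsum board = L/(kA) = 0.145/(0.170·12.5) = 0.06824 K/W
ΣR = 0.03149 + 0.1414 + 0.06824 = 0.2411 K/W
Q = ΔT/ΣR = (296.5 K − 270.41 K)/0.2411 = 108.2 W
From the inner boundary to the plaster/gypsum board interface, ΣR_partial = 0.03149 K/W.
T_interface = T_in − Q·ΣR_partial = 296.5 K − (108.2)(0.03149) = 293.1 K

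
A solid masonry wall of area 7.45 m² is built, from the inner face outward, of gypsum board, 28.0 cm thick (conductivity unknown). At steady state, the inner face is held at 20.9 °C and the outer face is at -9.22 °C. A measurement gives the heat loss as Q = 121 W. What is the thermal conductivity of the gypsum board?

ΣR = ΔT/Q = |20.9 − -9.22|/121 = 0.2489 K/W
L/(kA) = 0.2489 ⇒ k = 0.280/(0.2489·7.45) = 0.151 W/m·K

k = 0.151 W/m·K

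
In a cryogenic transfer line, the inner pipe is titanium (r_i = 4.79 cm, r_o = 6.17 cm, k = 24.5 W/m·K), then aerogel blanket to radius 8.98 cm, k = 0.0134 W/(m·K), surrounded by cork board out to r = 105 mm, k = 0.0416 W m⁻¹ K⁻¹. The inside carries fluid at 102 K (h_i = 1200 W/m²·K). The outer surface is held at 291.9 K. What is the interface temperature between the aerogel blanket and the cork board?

Resistance network (inner→outer):
  R'_conv,in = 1/(2πr h) = 1/(2π·0.0479·1200) = 0.002769 m·K/W
  R'_titanium = ln(0.0617/0.0479)/(2πk) = 0.2532/(2π·24.5) = 0.001645 m·K/W
  R'_aerogel blanket = ln(0.0898/0.0617)/(2πk) = 0.3753/(2π·0.0134) = 4.458 m·K/W
  R'_cork board = ln(0.105/0.0898)/(2πk) = 0.1564/(2π·0.0416) = 0.5983 m·K/W
ΣR = 0.002769 + 0.001645 + 4.458 + 0.5983 = 5.061 m·K/W
Q' = ΔT/ΣR = (102 K − 291.9 K)/5.061 = -37.52 W/m
From the inner boundary to the aerogel blanket/cork board interface, ΣR_partial = 4.462 m·K/W.
T_interface = T_in − Q'·ΣR_partial = 102 K − (-37.52)(4.462) = 269.4 K

T = 269.4 K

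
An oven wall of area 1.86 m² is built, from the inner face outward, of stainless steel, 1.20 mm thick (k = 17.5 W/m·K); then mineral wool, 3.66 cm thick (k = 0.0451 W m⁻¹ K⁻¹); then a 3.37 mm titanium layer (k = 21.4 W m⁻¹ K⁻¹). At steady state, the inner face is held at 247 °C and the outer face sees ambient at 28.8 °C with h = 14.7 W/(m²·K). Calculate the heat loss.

Q = 461 W

Resistance network (inner→outer):
  R_stainless steel = L/(kA) = 0.00120/(17.5·1.86) = 3.687×10^-5 K/W
  R_mineral wool = L/(kA) = 0.0366/(0.0451·1.86) = 0.4363 K/W
  R_titanium = L/(kA) = 0.00337/(21.4·1.86) = 8.466×10^-5 K/W
  R_conv,out = 1/(hA) = 1/(14.7·1.86) = 0.03657 K/W
ΣR = 3.687×10^-5 + 0.4363 + 8.466×10^-5 + 0.03657 = 0.4730 K/W
Q = ΔT/ΣR = (247 °C − 28.8 °C)/0.4730 = 461 W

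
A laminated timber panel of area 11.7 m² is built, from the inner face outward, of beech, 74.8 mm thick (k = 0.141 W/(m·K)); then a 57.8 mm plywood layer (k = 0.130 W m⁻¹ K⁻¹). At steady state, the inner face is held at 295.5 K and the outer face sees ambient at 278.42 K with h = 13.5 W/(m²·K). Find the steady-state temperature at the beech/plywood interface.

T = 286.9 K

Resistance network (inner→outer):
  R_beech = L/(kA) = 0.0748/(0.141·11.7) = 0.04534 K/W
  R_plywood = L/(kA) = 0.0578/(0.130·11.7) = 0.03800 K/W
  R_conv,out = 1/(hA) = 1/(13.5·11.7) = 0.006331 K/W
ΣR = 0.04534 + 0.03800 + 0.006331 = 0.08967 K/W
Q = ΔT/ΣR = (295.5 K − 278.42 K)/0.08967 = 190.5 W
From the inner boundary to the beech/plywood interface, ΣR_partial = 0.04534 K/W.
T_interface = T_in − Q·ΣR_partial = 295.5 K − (190.5)(0.04534) = 286.9 K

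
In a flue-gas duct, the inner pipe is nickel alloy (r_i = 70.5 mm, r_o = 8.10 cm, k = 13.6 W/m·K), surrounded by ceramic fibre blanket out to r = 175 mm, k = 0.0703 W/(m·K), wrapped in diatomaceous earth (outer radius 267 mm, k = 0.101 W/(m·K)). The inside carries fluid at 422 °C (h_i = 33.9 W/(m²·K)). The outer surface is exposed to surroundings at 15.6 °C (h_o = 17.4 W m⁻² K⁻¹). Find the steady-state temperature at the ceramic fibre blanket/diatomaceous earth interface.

Series thermal resistances, inner to outer:
  R'_conv,in = 1/(2πr h) = 1/(2π·0.0705·33.9) = 0.06659 m·K/W
  R'_nickel alloy = ln(0.0810/0.0705)/(2πk) = 0.1388/(2π·13.6) = 0.001625 m·K/W
  R'_ceramic fibre blanket = ln(0.175/0.0810)/(2πk) = 0.7703/(2π·0.0703) = 1.744 m·K/W
  R'_diatomaceous earth = ln(0.267/0.175)/(2πk) = 0.4225/(2π·0.101) = 0.6657 m·K/W
  R'_conv,out = 1/(2πr h) = 1/(2π·0.267·17.4) = 0.03426 m·K/W
ΣR = 0.06659 + 0.001625 + 1.744 + 0.6657 + 0.03426 = 2.512 m·K/W
Q' = ΔT/ΣR = (422 °C − 15.6 °C)/2.512 = 161.8 W/m
From the inner boundary to the ceramic fibre blanket/diatomaceous earth interface, ΣR_partial = 1.812 m·K/W.
T_interface = T_in − Q'·ΣR_partial = 422 °C − (161.8)(1.812) = 129 °C

T = 129 °C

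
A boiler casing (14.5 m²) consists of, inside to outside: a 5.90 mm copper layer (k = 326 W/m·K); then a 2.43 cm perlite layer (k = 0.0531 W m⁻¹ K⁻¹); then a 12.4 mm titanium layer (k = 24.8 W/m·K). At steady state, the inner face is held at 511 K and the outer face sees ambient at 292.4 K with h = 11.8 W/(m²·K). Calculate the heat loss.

Resistance network (inner→outer):
  R_copper = L/(kA) = 0.00590/(326·14.5) = 1.248×10^-6 K/W
  R_perlite = L/(kA) = 0.0243/(0.0531·14.5) = 0.03156 K/W
  R_titanium = L/(kA) = 0.0124/(24.8·14.5) = 3.448×10^-5 K/W
  R_conv,out = 1/(hA) = 1/(11.8·14.5) = 0.005845 K/W
ΣR = 1.248×10^-6 + 0.03156 + 3.448×10^-5 + 0.005845 = 0.03744 K/W
Q = ΔT/ΣR = (511 K − 292.4 K)/0.03744 = 5840 W

Q = 5840 W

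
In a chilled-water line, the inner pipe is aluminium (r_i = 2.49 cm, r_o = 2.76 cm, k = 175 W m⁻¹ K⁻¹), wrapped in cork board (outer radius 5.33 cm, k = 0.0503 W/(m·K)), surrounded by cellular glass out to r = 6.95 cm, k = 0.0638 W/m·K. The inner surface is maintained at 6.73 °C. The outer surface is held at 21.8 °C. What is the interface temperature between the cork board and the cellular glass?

T = 18.2 °C

Resistance network (inner→outer):
  R'_aluminium = ln(0.0276/0.0249)/(2πk) = 0.1029/(2π·175) = 9.363×10^-5 m·K/W
  R'_cork board = ln(0.0533/0.0276)/(2πk) = 0.6581/(2π·0.0503) = 2.082 m·K/W
  R'_cellular glass = ln(0.0695/0.0533)/(2πk) = 0.2654/(2π·0.0638) = 0.6620 m·K/W
ΣR = 9.363×10^-5 + 2.082 + 0.6620 = 2.744 m·K/W
Q' = ΔT/ΣR = (6.73 °C − 21.8 °C)/2.744 = -5.492 W/m
From the inner boundary to the cork board/cellular glass interface, ΣR_partial = 2.082 m·K/W.
T_interface = T_in − Q'·ΣR_partial = 6.73 °C − (-5.492)(2.082) = 18.2 °C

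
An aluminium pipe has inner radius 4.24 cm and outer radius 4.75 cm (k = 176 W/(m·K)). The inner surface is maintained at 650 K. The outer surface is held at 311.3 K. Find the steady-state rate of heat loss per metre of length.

Q' = 3.30×10^6 W/m

Q' = 2πk·ΔT/ln(r₂/r₁) = 2π × 176 × 338.7 / ln(0.0475/0.0424) = 3.30×10^6 W/m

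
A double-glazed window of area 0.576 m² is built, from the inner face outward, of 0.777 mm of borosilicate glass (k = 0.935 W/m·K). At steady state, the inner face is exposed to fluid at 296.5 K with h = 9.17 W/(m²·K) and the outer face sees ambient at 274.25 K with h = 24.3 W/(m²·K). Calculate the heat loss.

Q = 84.9 W

Resistance network (inner→outer):
  R_conv,in = 1/(hA) = 1/(9.17·0.576) = 0.1893 K/W
  R_borosilicate glass = L/(kA) = 7.77×10^-4/(0.935·0.576) = 0.001443 K/W
  R_conv,out = 1/(hA) = 1/(24.3·0.576) = 0.07144 K/W
ΣR = 0.1893 + 0.001443 + 0.07144 = 0.2622 K/W
Q = ΔT/ΣR = (296.5 K − 274.25 K)/0.2622 = 84.9 W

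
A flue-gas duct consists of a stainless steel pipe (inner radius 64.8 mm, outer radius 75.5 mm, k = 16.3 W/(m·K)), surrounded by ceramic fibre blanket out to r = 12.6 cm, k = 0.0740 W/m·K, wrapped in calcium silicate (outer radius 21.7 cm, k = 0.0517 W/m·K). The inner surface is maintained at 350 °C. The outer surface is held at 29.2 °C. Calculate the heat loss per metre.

Q' = 116 W/m

Treat each layer as a resistance in series:
  R'_stainless steel = ln(0.0755/0.0648)/(2πk) = 0.1528/(2π·16.3) = 0.001492 m·K/W
  R'_ceramic fibre blanket = ln(0.126/0.0755)/(2πk) = 0.5121/(2π·0.0740) = 1.102 m·K/W
  R'_calcium silicate = ln(0.217/0.126)/(2πk) = 0.5436/(2π·0.0517) = 1.673 m·K/W
ΣR = 0.001492 + 1.102 + 1.673 = 2.776 m·K/W
Q' = ΔT/ΣR = (350 °C − 29.2 °C)/2.776 = 116 W/m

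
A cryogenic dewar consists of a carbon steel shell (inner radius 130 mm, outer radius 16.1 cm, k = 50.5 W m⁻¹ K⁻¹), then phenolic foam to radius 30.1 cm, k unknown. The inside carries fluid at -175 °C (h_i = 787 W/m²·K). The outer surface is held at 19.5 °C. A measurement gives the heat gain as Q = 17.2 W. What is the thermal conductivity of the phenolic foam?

k = 0.0203 W/m·K

ΣR = ΔT/Q = |-175 − 19.5|/17.2 = 11.31 K/W
Known resistances:
  R_conv,in = 1/(4πr²h) = 1/(4π·0.130²·787) = 0.005983 K/W
  R_carbon steel = (1/0.130 − 1/0.161)/(4πk) = 1.481/(4π·50.5) = 0.002334 K/W
R_phenolic foam = ΣR − ΣR_known = 11.31 − 0.008317 = 11.30 K/W
(1/r₁−1/r₂)/(4πk) = 11.30 ⇒ k = 2.889/(4π·11.30) = 0.0203 W/m·K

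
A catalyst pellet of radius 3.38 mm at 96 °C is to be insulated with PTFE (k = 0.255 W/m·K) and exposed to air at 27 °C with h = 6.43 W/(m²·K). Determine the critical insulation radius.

For a sphere, r_cr = 2k_ins/h = 2·0.255/6.43 = 0.0793 m = 7.93 cm

r_cr = 7.93 cm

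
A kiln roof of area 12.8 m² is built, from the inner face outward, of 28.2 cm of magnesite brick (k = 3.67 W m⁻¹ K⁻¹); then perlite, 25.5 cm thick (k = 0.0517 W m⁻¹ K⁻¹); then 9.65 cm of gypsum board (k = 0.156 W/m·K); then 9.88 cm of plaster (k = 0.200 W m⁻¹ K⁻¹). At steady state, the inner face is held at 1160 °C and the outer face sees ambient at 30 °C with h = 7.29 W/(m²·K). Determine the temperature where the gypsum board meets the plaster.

T = 144 °C

Resistance network (inner→outer):
  R_magnesite brick = L/(kA) = 0.282/(3.67·12.8) = 0.006003 K/W
  R_perlite = L/(kA) = 0.255/(0.0517·12.8) = 0.3853 K/W
  R_gypsum board = L/(kA) = 0.0965/(0.156·12.8) = 0.04833 K/W
  R_plaster = L/(kA) = 0.0988/(0.200·12.8) = 0.03859 K/W
  R_conv,out = 1/(hA) = 1/(7.29·12.8) = 0.01072 K/W
ΣR = 0.006003 + 0.3853 + 0.04833 + 0.03859 + 0.01072 = 0.4889 K/W
Q = ΔT/ΣR = (1160 °C − 30 °C)/0.4889 = 2311 W
From the inner boundary to the gypsum board/plaster interface, ΣR_partial = 0.4396 K/W.
T_interface = T_in − Q·ΣR_partial = 1160 °C − (2311)(0.4396) = 144 °C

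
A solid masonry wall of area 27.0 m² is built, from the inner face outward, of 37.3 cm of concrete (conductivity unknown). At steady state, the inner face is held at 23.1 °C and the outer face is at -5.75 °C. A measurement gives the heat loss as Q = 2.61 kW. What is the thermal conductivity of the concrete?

k = 1.25 W/m·K

ΣR = ΔT/Q = |23.1 − -5.75|/2610 = 0.01105 K/W
L/(kA) = 0.01105 ⇒ k = 0.373/(0.01105·27.0) = 1.25 W/m·K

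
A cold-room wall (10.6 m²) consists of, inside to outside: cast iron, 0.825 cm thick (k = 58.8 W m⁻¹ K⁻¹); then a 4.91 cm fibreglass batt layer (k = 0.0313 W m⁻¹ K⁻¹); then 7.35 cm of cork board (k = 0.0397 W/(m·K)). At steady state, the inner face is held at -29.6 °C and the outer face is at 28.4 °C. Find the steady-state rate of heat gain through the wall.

Q = 180 W

Series thermal resistances, inner to outer:
  R_cast iron = L/(kA) = 0.00825/(58.8·10.6) = 1.324×10^-5 K/W
  R_fibreglass batt = L/(kA) = 0.0491/(0.0313·10.6) = 0.1480 K/W
  R_cork board = L/(kA) = 0.0735/(0.0397·10.6) = 0.1747 K/W
ΣR = 1.324×10^-5 + 0.1480 + 0.1747 = 0.3227 K/W
Q = ΔT/ΣR = (-29.6 °C − 28.4 °C)/0.3227 = -180 W
(Negative Q ⇒ heat flows inward; heat gain = 180 W.)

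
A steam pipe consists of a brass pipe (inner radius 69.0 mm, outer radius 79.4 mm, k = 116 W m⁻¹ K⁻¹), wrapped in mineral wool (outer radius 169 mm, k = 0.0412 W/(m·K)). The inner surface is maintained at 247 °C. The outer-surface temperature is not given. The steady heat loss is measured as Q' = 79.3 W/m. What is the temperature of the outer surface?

Series resistances:
  R'_brass = ln(0.0794/0.0690)/(2πk) = 0.1404/(2π·116) = 1.926×10^-4 m·K/W
  R'_mineral wool = ln(0.169/0.0794)/(2πk) = 0.7554/(2π·0.0412) = 2.918 m·K/W
ΣR = 2.918 m·K/W
ΔT = Q'·ΣR = 79.3 × 2.918 = 231.4 K
Heat flows outward, so T_out = T_in − ΔT = 247 − 231.4 = 15.6 °C

T_out = 15.6 °C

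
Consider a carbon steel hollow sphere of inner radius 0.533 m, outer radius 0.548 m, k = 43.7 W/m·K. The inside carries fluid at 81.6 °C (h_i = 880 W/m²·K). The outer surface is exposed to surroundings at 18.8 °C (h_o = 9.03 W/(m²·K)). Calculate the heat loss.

Q = 2.11 kW

Resistance network (inner→outer):
  R_conv,in = 1/(4πr²h) = 1/(4π·0.533²·880) = 3.183×10^-4 K/W
  R_carbon steel = (1/0.533 − 1/0.548)/(4πk) = 0.05136/(4π·43.7) = 9.352×10^-5 K/W
  R_conv,out = 1/(4πr²h) = 1/(4π·0.548²·9.03) = 0.02935 K/W
ΣR = 3.183×10^-4 + 9.352×10^-5 + 0.02935 = 0.02976 K/W
Q = ΔT/ΣR = (81.6 °C − 18.8 °C)/0.02976 = 2110 W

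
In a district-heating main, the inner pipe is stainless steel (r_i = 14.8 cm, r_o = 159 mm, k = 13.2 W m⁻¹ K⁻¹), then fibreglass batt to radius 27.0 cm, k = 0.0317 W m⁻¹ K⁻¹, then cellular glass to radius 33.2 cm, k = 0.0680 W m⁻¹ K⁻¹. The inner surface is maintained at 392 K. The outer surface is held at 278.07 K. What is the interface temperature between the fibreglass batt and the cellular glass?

T = 295.6 K

Resistance network (inner→outer):
  R'_stainless steel = ln(0.159/0.148)/(2πk) = 0.07169/(2π·13.2) = 8.644×10^-4 m·K/W
  R'_fibreglass batt = ln(0.270/0.159)/(2πk) = 0.5295/(2π·0.0317) = 2.659 m·K/W
  R'_cellular glass = ln(0.332/0.270)/(2πk) = 0.2067/(2π·0.0680) = 0.4838 m·K/W
ΣR = 8.644×10^-4 + 2.659 + 0.4838 = 3.144 m·K/W
Q' = ΔT/ΣR = (392 K − 278.07 K)/3.144 = 36.24 W/m
From the inner boundary to the fibreglass batt/cellular glass interface, ΣR_partial = 2.660 m·K/W.
T_interface = T_in − Q'·ΣR_partial = 392 K − (36.24)(2.660) = 295.6 K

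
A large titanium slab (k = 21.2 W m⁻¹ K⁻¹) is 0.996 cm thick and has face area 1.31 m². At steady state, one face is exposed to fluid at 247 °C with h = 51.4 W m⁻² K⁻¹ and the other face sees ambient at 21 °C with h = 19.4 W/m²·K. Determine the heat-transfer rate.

Q = 4.14 kW

Resistance network (inner→outer):
  R_conv,in = 1/(hA) = 1/(51.4·1.31) = 0.01485 K/W
  R_titanium = L/(kA) = 0.00996/(21.2·1.31) = 3.586×10^-4 K/W
  R_conv,out = 1/(hA) = 1/(19.4·1.31) = 0.03935 K/W
ΣR = 0.01485 + 3.586×10^-4 + 0.03935 = 0.05456 K/W
Q = ΔT/ΣR = (247 °C − 21 °C)/0.05456 = 4140 W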